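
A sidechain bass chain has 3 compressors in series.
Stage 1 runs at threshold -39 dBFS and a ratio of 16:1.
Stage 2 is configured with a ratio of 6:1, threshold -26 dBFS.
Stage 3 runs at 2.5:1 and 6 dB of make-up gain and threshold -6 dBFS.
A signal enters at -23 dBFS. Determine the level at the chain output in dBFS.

Stage 1: 16 dB above -39 dBFS, reduced 16:1 to 1 dB above → -38 dBFS.
Stage 2: below threshold (-38 ≤ -26); passes unchanged; output -38 dBFS.
Stage 3: -38 dBFS is at or below the -6 dBFS threshold — no compression; make-up brings it to -32 dBFS.

-32 dBFS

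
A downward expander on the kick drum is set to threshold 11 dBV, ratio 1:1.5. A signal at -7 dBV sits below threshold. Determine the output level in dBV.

-16 dBV

Undershoot = 11 − (-7) = 18 dB.
At 1:1.5, that expands to 27 dB under threshold.
Output = 11 − 27 = -16 dBV.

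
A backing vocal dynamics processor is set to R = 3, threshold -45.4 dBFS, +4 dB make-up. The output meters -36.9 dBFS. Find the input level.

-31.9 dBFS

Before make-up, the level was -36.9 − 4 = -40.9 dBFS.
Post-compression overshoot = -40.9 − (-45.4) = 4.5 dB.
Input overshoot = R × output overshoot = 13.5 dB → input = -45.4 + 13.5 = -31.9 dBFS.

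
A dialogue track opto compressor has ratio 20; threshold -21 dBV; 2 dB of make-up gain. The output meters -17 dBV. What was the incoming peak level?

Stripping the +2 dB make-up gives -19 dBV at the gain stage.
The compressed level sits -19 − (-21) = 2 dB over threshold.
Undo the ratio: input overshoot = 2 × 20 = 40 dB, giving input = 19 dBV.

19 dBV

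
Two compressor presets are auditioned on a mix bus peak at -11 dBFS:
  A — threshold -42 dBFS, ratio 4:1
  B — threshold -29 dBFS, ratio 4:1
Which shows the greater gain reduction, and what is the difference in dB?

A: overshoot 31 dB → output overshoot 7.75 dB → GR 23.25 dB.
B: overshoot 18 dB → output overshoot 4.5 dB → GR 13.5 dB.
A applies 9.75 dB more gain reduction.

A, by 9.75 dB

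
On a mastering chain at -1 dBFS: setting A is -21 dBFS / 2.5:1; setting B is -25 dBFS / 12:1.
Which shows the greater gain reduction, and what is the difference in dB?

B, by 10 dB

A: overshoot 20 dB → output overshoot 8 dB → GR 12 dB.
B: overshoot 24 dB → output overshoot 2 dB → GR 22 dB.
B applies 10 dB more gain reduction.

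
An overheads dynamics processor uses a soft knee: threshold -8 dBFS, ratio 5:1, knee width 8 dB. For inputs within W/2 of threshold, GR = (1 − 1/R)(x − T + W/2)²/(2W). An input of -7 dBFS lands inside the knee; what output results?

-8.25 dBFS

x − T + W/2 = -7 − (-8) + 4 = 5.
GR = (1 − 1/5) × 5² / 16 = 0.8 × 25 / 16 = 1.25 dB.
Output = -7 − 1.25 = -8.25 dBFS.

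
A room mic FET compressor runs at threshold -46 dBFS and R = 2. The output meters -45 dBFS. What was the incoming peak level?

Post-compression overshoot = -45 − (-46) = 1 dB.
Undo the ratio: input overshoot = 1 × 2 = 2 dB, giving input = -44 dBFS.

-44 dBFS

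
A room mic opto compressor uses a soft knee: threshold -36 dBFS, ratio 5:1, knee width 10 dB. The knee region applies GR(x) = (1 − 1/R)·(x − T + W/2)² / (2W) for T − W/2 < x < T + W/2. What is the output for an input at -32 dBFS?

x − T + W/2 = -32 − (-36) + 5 = 9.
GR = (1 − 1/5) × 9² / 20 = 0.8 × 81 / 20 = 3.24 dB.
Output = -32 − 3.24 = -35.24 dBFS.

-35.24 dBFS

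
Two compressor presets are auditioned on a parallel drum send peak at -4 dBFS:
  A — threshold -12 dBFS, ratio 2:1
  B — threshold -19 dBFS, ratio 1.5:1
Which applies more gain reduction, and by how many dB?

B, by 1 dB

A: 8 dB over, compressed to 4 dB over, so 4 dB of GR.
B: 15 dB over, compressed to 10 dB over, so 5 dB of GR.
Difference: 1 dB in favour of B.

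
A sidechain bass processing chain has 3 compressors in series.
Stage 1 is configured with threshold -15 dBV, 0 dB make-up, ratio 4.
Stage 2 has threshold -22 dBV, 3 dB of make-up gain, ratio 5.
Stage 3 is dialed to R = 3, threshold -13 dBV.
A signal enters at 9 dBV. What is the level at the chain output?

-16.4 dBV

Stage 1: 24 dB above -15 dBV, reduced 4:1 to 6 dB above → -9 dBV.
Stage 2: overshoot 13 dB → 13/5 = 2.6 dB → -19.4 dBV; +3 dB make-up → -16.4 dBV.
Stage 3: below threshold (-16.4 ≤ -13); passes unchanged; output -16.4 dBV.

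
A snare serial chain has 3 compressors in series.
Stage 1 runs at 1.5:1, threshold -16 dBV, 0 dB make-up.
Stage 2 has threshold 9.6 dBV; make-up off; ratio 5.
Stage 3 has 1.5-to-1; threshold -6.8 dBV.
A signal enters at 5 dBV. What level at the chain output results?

-3.6 dBV

Stage 1: overshoot 21 dB → 21/1.5 = 14 dB → -2 dBV.
Stage 2: -2 dBV ≤ 9.6 dBV, so stage 2 doesn't engage; output -2 dBV.
Stage 3: overshoot 4.8 dB → 4.8/1.5 = 3.2 dB → -3.6 dBV.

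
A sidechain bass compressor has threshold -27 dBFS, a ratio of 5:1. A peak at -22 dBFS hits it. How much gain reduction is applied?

The signal is 5 dB above threshold.
After 5:1 compression the overshoot becomes 5/5 = 1 dB.
Gain reduction = 5 − 1 = 4 dB.

4 dB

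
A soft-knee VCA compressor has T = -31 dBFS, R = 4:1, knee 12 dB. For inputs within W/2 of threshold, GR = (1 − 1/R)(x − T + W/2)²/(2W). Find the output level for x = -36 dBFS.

-36.03125 dBFS

x − T + W/2 = -36 − (-31) + 6 = 1.
GR = (1 − 1/4) × 1² / 24 = 0.75 × 1 / 24 = 0.03125 dB.
Output = -36 − 0.03125 = -36.03125 dBFS.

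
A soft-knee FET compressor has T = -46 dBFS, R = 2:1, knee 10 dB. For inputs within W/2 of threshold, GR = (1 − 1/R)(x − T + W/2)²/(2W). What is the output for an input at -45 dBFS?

-45.9 dBFS

x − T + W/2 = -45 − (-46) + 5 = 6.
GR = (1 − 1/2) × 6² / 20 = 0.5 × 36 / 20 = 0.9 dB.
Output = -45 − 0.9 = -45.9 dBFS.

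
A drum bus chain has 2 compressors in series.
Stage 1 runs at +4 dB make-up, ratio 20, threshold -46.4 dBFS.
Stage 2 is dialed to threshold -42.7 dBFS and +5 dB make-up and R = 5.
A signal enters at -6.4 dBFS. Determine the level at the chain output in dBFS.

-37.24 dBFS

Stage 1: overshoot 40 dB → 40/20 = 2 dB → -44.4 dBFS; +4 dB make-up → -40.4 dBFS.
Stage 2: -40.4 dBFS is 2.3 dB over -42.7 dBFS; at 5:1 that becomes 0.46 dB over, giving -42.24 dBFS; +5 dB make-up → -37.24 dBFS.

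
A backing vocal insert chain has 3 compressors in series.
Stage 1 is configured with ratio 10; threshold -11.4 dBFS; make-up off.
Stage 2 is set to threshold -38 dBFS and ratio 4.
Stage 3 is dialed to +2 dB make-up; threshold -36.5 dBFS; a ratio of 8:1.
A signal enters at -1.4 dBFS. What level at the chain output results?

Stage 1: overshoot 10 dB → 10/10 = 1 dB → -10.4 dBFS.
Stage 2: -10.4 dBFS is 27.6 dB over -38 dBFS; at 4:1 that becomes 6.9 dB over, giving -31.1 dBFS.
Stage 3: overshoot 5.4 dB → 5.4/8 = 0.675 dB → -35.825 dBFS; +2 dB make-up → -33.825 dBFS.

-33.825 dBFS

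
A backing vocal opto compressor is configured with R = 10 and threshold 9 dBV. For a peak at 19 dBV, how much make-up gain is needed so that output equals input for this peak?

9 dB

Without make-up, output = threshold + overshoot/10 = 9 + 1 = 10 dBV.
Gap to target: 9 dB.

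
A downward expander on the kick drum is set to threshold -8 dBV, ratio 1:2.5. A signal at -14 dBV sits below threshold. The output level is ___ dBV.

-23 dBV

Below threshold, a 1:2.5 expander applies gain = (2.5−1)×(T − x) of attenuation.
(2.5−1) × 6 = 9 dB, so output = -14 − 9 = -23 dBV.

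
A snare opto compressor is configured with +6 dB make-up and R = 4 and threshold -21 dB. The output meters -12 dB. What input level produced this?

Remove make-up: -12 − 6 = -18 dB.
Post-compression overshoot = -18 − (-21) = 3 dB.
Undo the ratio: input overshoot = 3 × 4 = 12 dB, giving input = -9 dB.

-9 dB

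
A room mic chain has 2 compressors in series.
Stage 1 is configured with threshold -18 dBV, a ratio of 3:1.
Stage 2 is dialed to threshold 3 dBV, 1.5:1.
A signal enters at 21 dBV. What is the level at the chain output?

Stage 1: 21 dBV is 39 dB over -18 dBV; at 3:1 that becomes 13 dB over, giving -5 dBV.
Stage 2: -5 dBV ≤ 3 dBV, so stage 2 doesn't engage; output -5 dBV.

-5 dBV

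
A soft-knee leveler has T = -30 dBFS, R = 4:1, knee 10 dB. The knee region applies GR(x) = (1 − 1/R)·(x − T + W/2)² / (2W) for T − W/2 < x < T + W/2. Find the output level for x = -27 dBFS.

x − T + W/2 = -27 − (-30) + 5 = 8.
GR = (1 − 1/4) × 8² / 20 = 0.75 × 64 / 20 = 2.4 dB.
Output = -27 − 2.4 = -29.4 dBFS.

-29.4 dBFS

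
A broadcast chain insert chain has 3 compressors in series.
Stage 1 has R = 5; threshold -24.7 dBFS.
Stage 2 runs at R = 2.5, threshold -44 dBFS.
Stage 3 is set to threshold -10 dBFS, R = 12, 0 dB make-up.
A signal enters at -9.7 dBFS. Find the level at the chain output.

-35.08 dBFS

Stage 1: overshoot 15 dB → 15/5 = 3 dB → -21.7 dBFS.
Stage 2: overshoot 22.3 dB → 22.3/2.5 = 8.92 dB → -35.08 dBFS.
Stage 3: below threshold (-35.08 ≤ -10); passes unchanged; output -35.08 dBFS.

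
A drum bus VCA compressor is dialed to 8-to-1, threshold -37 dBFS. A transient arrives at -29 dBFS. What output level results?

-36 dBFS

The input is 8 dB above the -37 dBFS threshold.
At 8:1 the overshoot is divided by 8, leaving 1 dB above threshold.
So the level is -37 + 1 = -36 dBFS.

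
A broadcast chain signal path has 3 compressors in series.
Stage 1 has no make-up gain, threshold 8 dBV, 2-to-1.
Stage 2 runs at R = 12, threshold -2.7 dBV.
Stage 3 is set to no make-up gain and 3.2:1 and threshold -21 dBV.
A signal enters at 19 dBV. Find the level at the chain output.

Stage 1: 19 dBV is 11 dB over 8 dBV; at 2:1 that becomes 5.5 dB over, giving 13.5 dBV.
Stage 2: 13.5 dBV is 16.2 dB over -2.7 dBV; at 12:1 that becomes 1.35 dB over, giving -1.35 dBV.
Stage 3: overshoot 19.65 dB → 19.65/3.2 = 6.140625 dB → -14.859375 dBV.

-14.859375 dBV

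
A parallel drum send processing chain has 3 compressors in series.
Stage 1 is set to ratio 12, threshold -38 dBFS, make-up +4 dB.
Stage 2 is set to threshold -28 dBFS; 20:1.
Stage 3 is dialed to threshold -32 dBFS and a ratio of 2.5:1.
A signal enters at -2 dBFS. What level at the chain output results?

-31.6 dBFS

Stage 1: 36 dB above -38 dBFS, reduced 12:1 to 3 dB above → -35 dBFS; +4 dB make-up → -31 dBFS.
Stage 2: -31 dBFS is at or below the -28 dBFS threshold — no compression; output -31 dBFS.
Stage 3: 1 dB above -32 dBFS, reduced 2.5:1 to 0.4 dB above → -31.6 dBFS.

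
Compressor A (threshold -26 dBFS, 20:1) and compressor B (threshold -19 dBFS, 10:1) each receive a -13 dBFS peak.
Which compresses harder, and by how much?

A, by 6.95 dB

A: 13 dB over, compressed to 0.65 dB over, so 12.35 dB of GR.
B: 6 dB over, compressed to 0.6 dB over, so 5.4 dB of GR.
A applies 6.95 dB more gain reduction.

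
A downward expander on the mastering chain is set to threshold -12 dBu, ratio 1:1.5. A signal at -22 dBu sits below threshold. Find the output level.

The input is 10 dB below the -12 dBu threshold.
A 1:1.5 expander multiplies undershoot by 1.5: 10 × 1.5 = 15 dB below threshold.
Output = -12 − 15 = -27 dBu.

-27 dBu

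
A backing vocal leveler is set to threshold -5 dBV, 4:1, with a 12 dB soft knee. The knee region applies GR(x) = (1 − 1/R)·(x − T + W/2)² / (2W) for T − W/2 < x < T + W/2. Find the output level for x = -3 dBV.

-5 dBV

x − T + W/2 = -3 − (-5) + 6 = 8.
GR = (1 − 1/4) × 8² / 24 = 0.75 × 64 / 24 = 2 dB.
Output = -3 − 2 = -5 dBV.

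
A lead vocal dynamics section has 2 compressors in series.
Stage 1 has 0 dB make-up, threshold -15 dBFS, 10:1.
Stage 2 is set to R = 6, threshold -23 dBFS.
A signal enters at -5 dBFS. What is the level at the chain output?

-21.5 dBFS

Stage 1: overshoot 10 dB → 10/10 = 1 dB → -14 dBFS.
Stage 2: overshoot 9 dB → 9/6 = 1.5 dB → -21.5 dBFS.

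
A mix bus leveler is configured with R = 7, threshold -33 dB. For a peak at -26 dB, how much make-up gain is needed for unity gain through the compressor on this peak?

6 dB

The peak compresses to -33 + 7/7 = -32 dB.
To reach -26 dB requires -26 − (-32) = 6 dB of make-up.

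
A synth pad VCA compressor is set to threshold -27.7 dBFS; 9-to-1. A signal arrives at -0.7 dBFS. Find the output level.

The input is 27 dB above the -27.7 dBFS threshold.
9:1 compression reduces that to 27/9 = 3 dB over.
So the level is -27.7 + 3 = -24.7 dBFS.

-24.7 dBFS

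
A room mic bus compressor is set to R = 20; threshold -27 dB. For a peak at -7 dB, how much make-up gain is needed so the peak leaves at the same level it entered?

Without make-up, output = threshold + overshoot/20 = -27 + 1 = -26 dB.
Gap to target: 19 dB.

19 dB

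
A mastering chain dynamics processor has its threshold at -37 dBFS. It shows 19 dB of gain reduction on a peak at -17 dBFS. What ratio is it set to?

Input overshoot = -17 − (-37) = 20 dB.
Output overshoot = 20 − 19 = 1 dB.
Ratio = input overshoot / output overshoot = 20 / 1 = 20.

20:1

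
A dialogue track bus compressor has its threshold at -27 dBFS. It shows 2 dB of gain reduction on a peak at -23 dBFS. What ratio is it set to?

Input overshoot = -23 − (-27) = 4 dB.
Output overshoot = 4 − 2 = 2 dB.
Ratio = input overshoot / output overshoot = 4 / 2 = 2.

2:1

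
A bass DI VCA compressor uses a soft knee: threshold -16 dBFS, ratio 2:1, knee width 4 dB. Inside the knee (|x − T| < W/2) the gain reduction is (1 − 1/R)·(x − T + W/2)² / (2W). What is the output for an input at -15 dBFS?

-15.5625 dBFS

x − T + W/2 = -15 − (-16) + 2 = 3.
GR = (1 − 1/2) × 3² / 8 = 0.5 × 9 / 8 = 0.5625 dB.
Output = -15 − 0.5625 = -15.5625 dBFS.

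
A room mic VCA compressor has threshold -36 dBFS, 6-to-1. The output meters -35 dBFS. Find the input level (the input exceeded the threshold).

The compressed level sits -35 − (-36) = 1 dB over threshold.
Undo the ratio: input overshoot = 1 × 6 = 6 dB, giving input = -30 dBFS.

-30 dBFS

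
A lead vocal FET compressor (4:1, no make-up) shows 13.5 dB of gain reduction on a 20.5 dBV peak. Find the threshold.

2.5 dBV

Input is 18 dB above T (since output overshoot × R = input overshoot: (7 − T)·4 = 20.5 − T gives T = 2.5 dBV).
Check: 2.5 + (20.5 − 2.5)/4 = 2.5 + 4.5 = 7 dBV. ✓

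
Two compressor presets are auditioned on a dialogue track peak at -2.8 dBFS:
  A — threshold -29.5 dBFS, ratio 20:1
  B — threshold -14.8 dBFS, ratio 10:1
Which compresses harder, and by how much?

A, by 14.565 dB

A: GR = 26.7 − 26.7/20 = 25.365 dB.
B: GR = 12 − 12/10 = 10.8 dB.
Difference: 14.565 dB in favour of A.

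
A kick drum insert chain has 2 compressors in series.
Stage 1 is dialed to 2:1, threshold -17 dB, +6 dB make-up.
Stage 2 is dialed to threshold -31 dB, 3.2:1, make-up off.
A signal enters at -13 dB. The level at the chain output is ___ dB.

Stage 1: -13 dB is 4 dB over -17 dB; at 2:1 that becomes 2 dB over, giving -15 dB; +6 dB make-up → -9 dB.
Stage 2: -9 dB is 22 dB over -31 dB; at 3.2:1 that becomes 6.875 dB over, giving -24.125 dB.

-24.125 dB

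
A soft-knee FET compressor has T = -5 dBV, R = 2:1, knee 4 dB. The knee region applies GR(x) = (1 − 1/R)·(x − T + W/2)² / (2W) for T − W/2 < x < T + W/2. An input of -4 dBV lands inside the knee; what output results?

x − T + W/2 = -4 − (-5) + 2 = 3.
GR = (1 − 1/2) × 3² / 8 = 0.5 × 9 / 8 = 0.5625 dB.
Output = -4 − 0.5625 = -4.5625 dBV.

-4.5625 dBV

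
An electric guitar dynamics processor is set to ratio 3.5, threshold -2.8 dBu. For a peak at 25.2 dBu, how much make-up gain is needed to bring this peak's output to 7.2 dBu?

The peak compresses to -2.8 + 28/3.5 = 5.2 dBu.
To reach 7.2 dBu requires 7.2 − 5.2 = 2 dB of make-up.

2 dB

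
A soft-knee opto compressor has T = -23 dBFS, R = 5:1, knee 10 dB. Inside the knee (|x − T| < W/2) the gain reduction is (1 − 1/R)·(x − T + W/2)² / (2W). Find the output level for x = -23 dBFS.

x − T + W/2 = -23 − (-23) + 5 = 5.
GR = (1 − 1/5) × 5² / 20 = 0.8 × 25 / 20 = 1 dB.
Output = -23 − 1 = -24 dBFS.

-24 dBFS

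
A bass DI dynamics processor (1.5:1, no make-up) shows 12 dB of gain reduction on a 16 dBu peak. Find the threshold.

Let T be the threshold. Output overshoot = (input overshoot)/R, so 4 − T = (16 − T)/1.5.
1.5·(4 − T) = 16 − T → 0.5·T = 6 − 16 = -10.
T = -10/0.5 = -20 dBu.

-20 dBu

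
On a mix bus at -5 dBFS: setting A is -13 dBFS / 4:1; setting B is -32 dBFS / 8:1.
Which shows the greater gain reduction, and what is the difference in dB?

B, by 17.625 dB

A: GR = 8 − 8/4 = 6 dB.
B: GR = 27 − 27/8 = 23.625 dB.
B reduces 17.625 dB more.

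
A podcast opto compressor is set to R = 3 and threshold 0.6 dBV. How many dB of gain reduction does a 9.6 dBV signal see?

6 dB

The signal is 9 dB above threshold.
A 3:1 ratio leaves 3 dB of that excess.
Gain reduction = 9 − 3 = 6 dB.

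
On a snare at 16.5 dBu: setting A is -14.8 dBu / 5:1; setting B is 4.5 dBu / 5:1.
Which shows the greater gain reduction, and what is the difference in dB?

A, by 15.44 dB

A: overshoot 31.3 dB → output overshoot 6.26 dB → GR 25.04 dB.
B: overshoot 12 dB → output overshoot 2.4 dB → GR 9.6 dB.
A applies 15.44 dB more gain reduction.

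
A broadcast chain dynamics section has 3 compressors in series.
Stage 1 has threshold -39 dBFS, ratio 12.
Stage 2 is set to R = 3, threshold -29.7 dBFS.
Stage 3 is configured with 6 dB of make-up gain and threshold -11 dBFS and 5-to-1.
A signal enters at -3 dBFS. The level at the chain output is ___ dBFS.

-30 dBFS

Stage 1: 36 dB above -39 dBFS, reduced 12:1 to 3 dB above → -36 dBFS.
Stage 2: below threshold (-36 ≤ -29.7); passes unchanged; output -36 dBFS.
Stage 3: -36 dBFS ≤ -11 dBFS, so stage 3 doesn't engage; make-up brings it to -30 dBFS.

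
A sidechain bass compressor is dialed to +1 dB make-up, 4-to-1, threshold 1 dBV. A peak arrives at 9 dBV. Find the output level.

4 dBV

The input is 8 dB above the 1 dBV threshold.
4:1 compression reduces that to 8/4 = 2 dB over.
That puts the output at 3 dBV; make-up adds 1 dB, giving 4 dBV.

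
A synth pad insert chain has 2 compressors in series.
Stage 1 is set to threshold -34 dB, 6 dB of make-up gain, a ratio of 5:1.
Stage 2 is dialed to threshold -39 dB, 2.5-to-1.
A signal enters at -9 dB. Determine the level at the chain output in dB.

-32.6 dB

Stage 1: -9 dB is 25 dB over -34 dB; at 5:1 that becomes 5 dB over, giving -29 dB; +6 dB make-up → -23 dB.
Stage 2: -23 dB is 16 dB over -39 dB; at 2.5:1 that becomes 6.4 dB over, giving -32.6 dB.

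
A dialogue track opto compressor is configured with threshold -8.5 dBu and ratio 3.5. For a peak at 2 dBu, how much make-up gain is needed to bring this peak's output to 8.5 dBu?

The peak compresses to -8.5 + 10.5/3.5 = -5.5 dBu.
To reach 8.5 dBu requires 8.5 − (-5.5) = 14 dB of make-up.

14 dB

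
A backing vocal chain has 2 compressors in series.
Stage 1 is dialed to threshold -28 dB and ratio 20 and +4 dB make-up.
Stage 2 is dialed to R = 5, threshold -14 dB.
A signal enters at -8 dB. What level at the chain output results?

-23 dB

Stage 1: -8 dB is 20 dB over -28 dB; at 20:1 that becomes 1 dB over, giving -27 dB; +4 dB make-up → -23 dB.
Stage 2: -23 dB ≤ -14 dB, so stage 2 doesn't engage; output -23 dB.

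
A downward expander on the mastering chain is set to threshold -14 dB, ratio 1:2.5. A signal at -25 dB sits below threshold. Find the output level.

-41.5 dB

Below threshold, a 1:2.5 expander applies gain = (2.5−1)×(T − x) of attenuation.
(2.5−1) × 11 = 16.5 dB, so output = -25 − 16.5 = -41.5 dB.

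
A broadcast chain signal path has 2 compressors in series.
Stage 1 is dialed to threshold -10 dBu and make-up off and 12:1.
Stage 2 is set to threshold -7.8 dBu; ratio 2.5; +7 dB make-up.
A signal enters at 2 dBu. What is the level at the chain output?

-2 dBu

Stage 1: overshoot 12 dB → 12/12 = 1 dB → -9 dBu.
Stage 2: -9 dBu is at or below the -7.8 dBu threshold — no compression; make-up brings it to -2 dBu.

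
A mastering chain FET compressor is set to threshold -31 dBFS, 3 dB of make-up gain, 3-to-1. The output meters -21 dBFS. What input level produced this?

Remove make-up: -21 − 3 = -24 dBFS.
The compressed level sits -24 − (-31) = 7 dB over threshold.
Input overshoot = R × output overshoot = 21 dB → input = -31 + 21 = -10 dBFS.

-10 dBFS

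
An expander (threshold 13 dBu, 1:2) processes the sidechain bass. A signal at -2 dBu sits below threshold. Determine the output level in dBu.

The input is 15 dB below the 13 dBu threshold.
A 1:2 expander multiplies undershoot by 2: 15 × 2 = 30 dB below threshold.
Output = 13 − 30 = -17 dBu.

-17 dBu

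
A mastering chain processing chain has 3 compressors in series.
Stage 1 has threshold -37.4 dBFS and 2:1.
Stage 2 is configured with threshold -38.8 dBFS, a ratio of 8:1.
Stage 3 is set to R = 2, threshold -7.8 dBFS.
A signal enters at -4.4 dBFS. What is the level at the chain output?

Stage 1: -4.4 dBFS is 33 dB over -37.4 dBFS; at 2:1 that becomes 16.5 dB over, giving -20.9 dBFS.
Stage 2: 17.9 dB above -38.8 dBFS, reduced 8:1 to 2.2375 dB above → -36.5625 dBFS.
Stage 3: -36.5625 dBFS ≤ -7.8 dBFS, so stage 3 doesn't engage; output -36.5625 dBFS.

-36.5625 dBFS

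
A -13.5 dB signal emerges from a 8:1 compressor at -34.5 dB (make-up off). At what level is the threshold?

Gain reduction = -13.5 − (-34.5) = 21 dB; output overshoot = GR / (R − 1) = 21 / 7 = 3 dB.
Threshold = output − output overshoot = -34.5 − 3 = -37.5 dB.

-37.5 dB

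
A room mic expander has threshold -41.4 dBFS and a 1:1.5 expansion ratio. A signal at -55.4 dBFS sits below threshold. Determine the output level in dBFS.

Below threshold, a 1:1.5 expander applies gain = (1.5−1)×(T − x) of attenuation.
(1.5−1) × 14 = 7 dB, so output = -55.4 − 7 = -62.4 dBFS.

-62.4 dBFS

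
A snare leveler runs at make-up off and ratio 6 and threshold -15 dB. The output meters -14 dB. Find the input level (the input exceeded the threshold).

-9 dB

That's 1 dB above the -15 dB threshold.
Before 6:1 compression the overshoot was 1 × 6 = 6 dB, so input = -15 + 6 = -9 dB.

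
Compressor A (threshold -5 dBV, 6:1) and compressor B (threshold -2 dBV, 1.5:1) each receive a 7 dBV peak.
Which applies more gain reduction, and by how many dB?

A, by 7 dB

A: overshoot 12 dB → output overshoot 2 dB → GR 10 dB.
B: overshoot 9 dB → output overshoot 6 dB → GR 3 dB.
Difference: 7 dB in favour of A.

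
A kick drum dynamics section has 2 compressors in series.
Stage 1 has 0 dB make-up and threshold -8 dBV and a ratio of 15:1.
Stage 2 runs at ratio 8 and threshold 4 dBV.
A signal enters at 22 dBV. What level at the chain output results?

-6 dBV

Stage 1: 30 dB above -8 dBV, reduced 15:1 to 2 dB above → -6 dBV.
Stage 2: -6 dBV is at or below the 4 dBV threshold — no compression; output -6 dBV.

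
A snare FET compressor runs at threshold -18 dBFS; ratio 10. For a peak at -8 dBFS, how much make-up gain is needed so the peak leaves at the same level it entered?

Without make-up, output = threshold + overshoot/10 = -18 + 1 = -17 dBFS.
Gap to target: 9 dB.

9 dB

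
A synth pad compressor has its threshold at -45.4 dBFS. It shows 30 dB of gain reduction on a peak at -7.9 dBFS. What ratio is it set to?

Input overshoot = -7.9 − (-45.4) = 37.5 dB.
Output overshoot = 37.5 − 30 = 7.5 dB.
Ratio = input overshoot / output overshoot = 37.5 / 7.5 = 5.

5:1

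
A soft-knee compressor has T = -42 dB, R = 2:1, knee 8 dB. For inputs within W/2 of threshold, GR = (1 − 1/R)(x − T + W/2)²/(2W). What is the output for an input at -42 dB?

-42.5 dB

x − T + W/2 = -42 − (-42) + 4 = 4.
GR = (1 − 1/2) × 4² / 16 = 0.5 × 16 / 16 = 0.5 dB.
Output = -42 − 0.5 = -42.5 dB.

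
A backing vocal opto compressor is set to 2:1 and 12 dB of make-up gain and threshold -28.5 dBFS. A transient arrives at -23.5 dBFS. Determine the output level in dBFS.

Overshoot: -23.5 − (-28.5) = 5 dB.
The 5 dB excess becomes 2.5 dB after 2:1 reduction.
That puts the output at -26 dBFS; make-up adds 12 dB, giving -14 dBFS.

-14 dBFS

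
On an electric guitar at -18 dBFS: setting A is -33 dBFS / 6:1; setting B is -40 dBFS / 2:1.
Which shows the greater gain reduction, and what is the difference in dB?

A: GR = 15 − 15/6 = 12.5 dB.
B: GR = 22 − 22/2 = 11 dB.
A applies 1.5 dB more gain reduction.

A, by 1.5 dB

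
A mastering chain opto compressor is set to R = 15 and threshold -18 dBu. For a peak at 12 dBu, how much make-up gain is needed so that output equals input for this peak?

28 dB

Without make-up, output = threshold + overshoot/15 = -18 + 2 = -16 dBu.
Gap to target: 28 dB.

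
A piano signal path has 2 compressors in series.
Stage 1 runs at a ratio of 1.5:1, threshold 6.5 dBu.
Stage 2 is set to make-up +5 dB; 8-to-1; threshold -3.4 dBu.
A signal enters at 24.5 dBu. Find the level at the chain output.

4.3375 dBu

Stage 1: 18 dB above 6.5 dBu, reduced 1.5:1 to 12 dB above → 18.5 dBu.
Stage 2: 21.9 dB above -3.4 dBu, reduced 8:1 to 2.7375 dB above → -0.6625 dBu; +5 dB make-up → 4.3375 dBu.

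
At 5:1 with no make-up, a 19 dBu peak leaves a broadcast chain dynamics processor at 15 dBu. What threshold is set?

Let T be the threshold. Output overshoot = (input overshoot)/R, so 15 − T = (19 − T)/5.
5·(15 − T) = 19 − T → 4·T = 75 − 19 = 56.
T = 56/4 = 14 dBu.

14 dBu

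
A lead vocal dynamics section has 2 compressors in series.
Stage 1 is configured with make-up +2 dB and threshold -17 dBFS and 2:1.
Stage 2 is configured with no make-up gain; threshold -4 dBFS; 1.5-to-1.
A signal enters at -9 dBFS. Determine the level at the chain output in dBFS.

-11 dBFS

Stage 1: overshoot 8 dB → 8/2 = 4 dB → -13 dBFS; +2 dB make-up → -11 dBFS.
Stage 2: below threshold (-11 ≤ -4); passes unchanged; output -11 dBFS.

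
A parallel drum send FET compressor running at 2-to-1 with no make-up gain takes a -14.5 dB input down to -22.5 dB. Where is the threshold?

Let T be the threshold. Output overshoot = (input overshoot)/R, so -22.5 − T = (-14.5 − T)/2.
2·(-22.5 − T) = -14.5 − T → 1·T = -45 − (-14.5) = -30.5.
T = -30.5/1 = -30.5 dB.

-30.5 dB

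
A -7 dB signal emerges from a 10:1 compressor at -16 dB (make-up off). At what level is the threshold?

-17 dB

Gain reduction = -7 − (-16) = 9 dB; output overshoot = GR / (R − 1) = 9 / 9 = 1 dB.
Threshold = output − output overshoot = -16 − 1 = -17 dB.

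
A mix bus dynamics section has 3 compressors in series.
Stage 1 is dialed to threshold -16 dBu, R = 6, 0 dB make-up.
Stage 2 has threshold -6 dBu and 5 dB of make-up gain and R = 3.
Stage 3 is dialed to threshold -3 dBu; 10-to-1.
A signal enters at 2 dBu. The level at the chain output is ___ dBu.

Stage 1: 2 dBu is 18 dB over -16 dBu; at 6:1 that becomes 3 dB over, giving -13 dBu.
Stage 2: -13 dBu is at or below the -6 dBu threshold — no compression; make-up brings it to -8 dBu.
Stage 3: -8 dBu ≤ -3 dBu, so stage 3 doesn't engage; output -8 dBu.

-8 dBu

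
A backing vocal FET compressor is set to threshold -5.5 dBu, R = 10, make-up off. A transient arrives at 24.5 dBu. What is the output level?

Overshoot: 24.5 − (-5.5) = 30 dB.
At 10:1 the overshoot is divided by 10, leaving 3 dB above threshold.
That puts the output at -2.5 dBu.

-2.5 dBu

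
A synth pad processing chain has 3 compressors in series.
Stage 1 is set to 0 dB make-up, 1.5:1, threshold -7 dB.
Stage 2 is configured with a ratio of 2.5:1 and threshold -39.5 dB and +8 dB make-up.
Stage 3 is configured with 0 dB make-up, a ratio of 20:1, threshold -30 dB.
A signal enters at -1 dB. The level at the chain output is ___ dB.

-29.345 dB

Stage 1: 6 dB above -7 dB, reduced 1.5:1 to 4 dB above → -3 dB.
Stage 2: -3 dB is 36.5 dB over -39.5 dB; at 2.5:1 that becomes 14.6 dB over, giving -24.9 dB; +8 dB make-up → -16.9 dB.
Stage 3: overshoot 13.1 dB → 13.1/20 = 0.655 dB → -29.345 dB.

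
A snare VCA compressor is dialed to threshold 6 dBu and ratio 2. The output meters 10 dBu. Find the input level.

Post-compression overshoot = 10 − 6 = 4 dB.
Input overshoot = R × output overshoot = 8 dB → input = 6 + 8 = 14 dBu.

14 dBu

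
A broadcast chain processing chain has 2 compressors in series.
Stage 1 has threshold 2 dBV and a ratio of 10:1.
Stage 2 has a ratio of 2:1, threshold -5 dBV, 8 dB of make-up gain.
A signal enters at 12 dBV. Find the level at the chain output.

7 dBV

Stage 1: 12 dBV is 10 dB over 2 dBV; at 10:1 that becomes 1 dB over, giving 3 dBV.
Stage 2: overshoot 8 dB → 8/2 = 4 dB → -1 dBV; +8 dB make-up → 7 dBV.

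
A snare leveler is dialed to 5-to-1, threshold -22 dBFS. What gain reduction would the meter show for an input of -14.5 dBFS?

The signal is 7.5 dB above threshold.
After 5:1 compression the overshoot becomes 7.5/5 = 1.5 dB.
So the signal is attenuated by 7.5 − 1.5 = 6 dB.

6 dB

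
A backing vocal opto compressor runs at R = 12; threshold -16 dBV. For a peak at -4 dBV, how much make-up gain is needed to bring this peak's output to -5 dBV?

Without make-up, output = threshold + overshoot/12 = -16 + 1 = -15 dBV.
Gap to target: 10 dB.

10 dB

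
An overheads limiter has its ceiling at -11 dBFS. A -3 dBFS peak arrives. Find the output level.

A brickwall limiter is an ∞:1 compressor: any input above the ceiling is clamped to -11 dBFS.

-11 dBFS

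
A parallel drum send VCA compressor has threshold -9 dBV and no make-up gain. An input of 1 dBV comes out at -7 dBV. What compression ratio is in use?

Input overshoot = 1 − (-9) = 10 dB; output overshoot = -7 − (-9) = 2 dB.
Ratio = 10 / 2 = 5.

5:1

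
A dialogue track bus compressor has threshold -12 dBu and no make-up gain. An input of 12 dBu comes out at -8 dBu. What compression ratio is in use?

Input overshoot = 12 − (-12) = 24 dB; output overshoot = -8 − (-12) = 4 dB.
Ratio = 24 / 4 = 6.

6:1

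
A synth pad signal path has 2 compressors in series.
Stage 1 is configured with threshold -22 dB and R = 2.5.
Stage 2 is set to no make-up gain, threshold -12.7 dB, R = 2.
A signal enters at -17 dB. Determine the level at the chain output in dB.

-20 dB

Stage 1: overshoot 5 dB → 5/2.5 = 2 dB → -20 dB.
Stage 2: -20 dB is at or below the -12.7 dB threshold — no compression; output -20 dB.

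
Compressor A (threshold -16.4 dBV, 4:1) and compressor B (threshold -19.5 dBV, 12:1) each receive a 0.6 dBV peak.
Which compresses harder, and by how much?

B, by 5.675 dB

A: GR = 17 − 17/4 = 12.75 dB.
B: GR = 20.1 − 20.1/12 = 18.425 dB.
B reduces 5.675 dB more.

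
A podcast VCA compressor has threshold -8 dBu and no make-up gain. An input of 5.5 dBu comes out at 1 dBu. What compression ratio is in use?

1.5:1

Input overshoot = 5.5 − (-8) = 13.5 dB; output overshoot = 1 − (-8) = 9 dB.
Ratio = 13.5 / 9 = 1.5.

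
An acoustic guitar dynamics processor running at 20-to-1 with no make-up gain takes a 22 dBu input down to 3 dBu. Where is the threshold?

Gain reduction = 22 − 3 = 19 dB; output overshoot = GR / (R − 1) = 19 / 19 = 1 dB.
Threshold = output − output overshoot = 3 − 1 = 2 dBu.

2 dBu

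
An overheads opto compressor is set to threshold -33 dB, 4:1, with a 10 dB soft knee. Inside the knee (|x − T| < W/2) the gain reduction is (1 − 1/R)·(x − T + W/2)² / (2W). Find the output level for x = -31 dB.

-32.8375 dB

x − T + W/2 = -31 − (-33) + 5 = 7.
GR = (1 − 1/4) × 7² / 20 = 0.75 × 49 / 20 = 1.8375 dB.
Output = -31 − 1.8375 = -32.8375 dB.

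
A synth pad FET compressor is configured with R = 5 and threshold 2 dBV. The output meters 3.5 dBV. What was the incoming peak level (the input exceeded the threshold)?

The compressed level sits 3.5 − 2 = 1.5 dB over threshold.
Undo the ratio: input overshoot = 1.5 × 5 = 7.5 dB, giving input = 9.5 dBV.

9.5 dBV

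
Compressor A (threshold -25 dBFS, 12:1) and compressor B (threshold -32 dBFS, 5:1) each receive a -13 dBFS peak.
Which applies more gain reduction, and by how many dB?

B, by 4.2 dB

A: 12 dB over, compressed to 1 dB over, so 11 dB of GR.
B: 19 dB over, compressed to 3.8 dB over, so 15.2 dB of GR.
B reduces 4.2 dB more.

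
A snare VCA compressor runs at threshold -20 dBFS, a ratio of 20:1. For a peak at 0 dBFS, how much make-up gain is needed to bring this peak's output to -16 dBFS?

3 dB

The peak compresses to -20 + 20/20 = -19 dBFS.
To reach -16 dBFS requires -16 − (-19) = 3 dB of make-up.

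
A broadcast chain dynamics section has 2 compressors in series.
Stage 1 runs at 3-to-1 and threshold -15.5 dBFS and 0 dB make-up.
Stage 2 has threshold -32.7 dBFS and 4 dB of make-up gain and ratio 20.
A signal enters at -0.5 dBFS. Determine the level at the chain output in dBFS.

Stage 1: -0.5 dBFS is 15 dB over -15.5 dBFS; at 3:1 that becomes 5 dB over, giving -10.5 dBFS.
Stage 2: 22.2 dB above -32.7 dBFS, reduced 20:1 to 1.11 dB above → -31.59 dBFS; +4 dB make-up → -27.59 dBFS.

-27.59 dBFS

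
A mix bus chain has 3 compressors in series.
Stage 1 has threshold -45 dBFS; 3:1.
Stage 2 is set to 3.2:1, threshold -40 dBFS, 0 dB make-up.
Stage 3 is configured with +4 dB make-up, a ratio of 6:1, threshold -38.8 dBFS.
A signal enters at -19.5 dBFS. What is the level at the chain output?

-34.90625 dBFS

Stage 1: 25.5 dB above -45 dBFS, reduced 3:1 to 8.5 dB above → -36.5 dBFS.
Stage 2: overshoot 3.5 dB → 3.5/3.2 = 1.09375 dB → -38.90625 dBFS.
Stage 3: -38.90625 dBFS is at or below the -38.8 dBFS threshold — no compression; make-up brings it to -34.90625 dBFS.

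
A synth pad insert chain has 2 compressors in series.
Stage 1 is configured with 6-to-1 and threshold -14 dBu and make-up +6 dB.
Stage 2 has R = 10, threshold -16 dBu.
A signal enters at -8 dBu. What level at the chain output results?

Stage 1: overshoot 6 dB → 6/6 = 1 dB → -13 dBu; +6 dB make-up → -7 dBu.
Stage 2: overshoot 9 dB → 9/10 = 0.9 dB → -15.1 dBu.

-15.1 dBu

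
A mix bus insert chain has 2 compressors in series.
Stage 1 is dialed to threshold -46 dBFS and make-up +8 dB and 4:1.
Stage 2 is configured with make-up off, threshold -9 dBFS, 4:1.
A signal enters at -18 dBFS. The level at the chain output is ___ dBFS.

-31 dBFS

Stage 1: 28 dB above -46 dBFS, reduced 4:1 to 7 dB above → -39 dBFS; +8 dB make-up → -31 dBFS.
Stage 2: -31 dBFS ≤ -9 dBFS, so stage 2 doesn't engage; output -31 dBFS.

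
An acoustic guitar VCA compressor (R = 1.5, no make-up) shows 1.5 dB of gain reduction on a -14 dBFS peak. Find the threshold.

Input is 4.5 dB above T (since output overshoot × R = input overshoot: (-15.5 − T)·1.5 = -14 − T gives T = -18.5 dBFS).
Check: -18.5 + (-14 − (-18.5))/1.5 = -18.5 + 3 = -15.5 dBFS. ✓

-18.5 dBFS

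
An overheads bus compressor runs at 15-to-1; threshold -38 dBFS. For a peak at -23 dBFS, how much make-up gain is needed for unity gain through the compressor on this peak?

Without make-up, output = threshold + overshoot/15 = -38 + 1 = -37 dBFS.
Gap to target: 14 dB.

14 dB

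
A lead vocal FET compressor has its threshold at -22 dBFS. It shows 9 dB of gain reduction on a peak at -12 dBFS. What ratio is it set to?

Input overshoot = -12 − (-22) = 10 dB.
Output overshoot = 10 − 9 = 1 dB.
Ratio = input overshoot / output overshoot = 10 / 1 = 10.

10:1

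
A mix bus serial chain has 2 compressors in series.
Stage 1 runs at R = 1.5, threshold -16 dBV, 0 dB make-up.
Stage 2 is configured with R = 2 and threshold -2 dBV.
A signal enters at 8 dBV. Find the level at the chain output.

Stage 1: 8 dBV is 24 dB over -16 dBV; at 1.5:1 that becomes 16 dB over, giving 0 dBV.
Stage 2: 0 dBV is 2 dB over -2 dBV; at 2:1 that becomes 1 dB over, giving -1 dBV.

-1 dBV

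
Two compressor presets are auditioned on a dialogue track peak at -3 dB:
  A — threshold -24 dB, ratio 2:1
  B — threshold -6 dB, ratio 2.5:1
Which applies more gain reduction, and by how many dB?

A, by 8.7 dB

A: 21 dB over, compressed to 10.5 dB over, so 10.5 dB of GR.
B: 3 dB over, compressed to 1.2 dB over, so 1.8 dB of GR.
A applies 8.7 dB more gain reduction.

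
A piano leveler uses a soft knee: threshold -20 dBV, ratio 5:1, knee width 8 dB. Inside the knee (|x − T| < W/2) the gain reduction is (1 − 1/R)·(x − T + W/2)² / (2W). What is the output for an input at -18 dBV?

-19.8 dBV

x − T + W/2 = -18 − (-20) + 4 = 6.
GR = (1 − 1/5) × 6² / 16 = 0.8 × 36 / 16 = 1.8 dB.
Output = -18 − 1.8 = -19.8 dBV.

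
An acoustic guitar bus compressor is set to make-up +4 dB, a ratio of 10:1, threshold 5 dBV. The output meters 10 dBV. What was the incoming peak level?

Stripping the +4 dB make-up gives 6 dBV at the gain stage.
That's 1 dB above the 5 dBV threshold.
Before 10:1 compression the overshoot was 1 × 10 = 10 dB, so input = 5 + 10 = 15 dBV.

15 dBV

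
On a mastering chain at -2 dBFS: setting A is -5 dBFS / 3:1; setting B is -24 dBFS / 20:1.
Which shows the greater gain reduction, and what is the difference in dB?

A: 3 dB over, compressed to 1 dB over, so 2 dB of GR.
B: 22 dB over, compressed to 1.1 dB over, so 20.9 dB of GR.
B applies 18.9 dB more gain reduction.

B, by 18.9 dB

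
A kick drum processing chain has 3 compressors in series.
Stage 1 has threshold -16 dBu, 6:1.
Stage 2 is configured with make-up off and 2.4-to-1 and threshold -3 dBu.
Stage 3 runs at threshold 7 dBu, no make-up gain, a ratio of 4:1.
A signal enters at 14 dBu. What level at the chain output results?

-11 dBu

Stage 1: overshoot 30 dB → 30/6 = 5 dB → -11 dBu.
Stage 2: below threshold (-11 ≤ -3); passes unchanged; output -11 dBu.
Stage 3: below threshold (-11 ≤ 7); passes unchanged; output -11 dBu.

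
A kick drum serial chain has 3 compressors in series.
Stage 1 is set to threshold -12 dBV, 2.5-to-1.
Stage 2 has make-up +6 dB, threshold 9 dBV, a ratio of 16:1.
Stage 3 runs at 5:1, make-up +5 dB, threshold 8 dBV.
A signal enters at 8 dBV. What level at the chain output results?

7 dBV

Stage 1: overshoot 20 dB → 20/2.5 = 8 dB → -4 dBV.
Stage 2: below threshold (-4 ≤ 9); passes unchanged; make-up brings it to 2 dBV.
Stage 3: 2 dBV ≤ 8 dBV, so stage 3 doesn't engage; make-up brings it to 7 dBV.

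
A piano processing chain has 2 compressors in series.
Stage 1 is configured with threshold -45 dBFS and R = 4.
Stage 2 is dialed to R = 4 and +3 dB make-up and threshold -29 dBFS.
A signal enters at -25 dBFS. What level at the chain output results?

Stage 1: -25 dBFS is 20 dB over -45 dBFS; at 4:1 that becomes 5 dB over, giving -40 dBFS.
Stage 2: below threshold (-40 ≤ -29); passes unchanged; make-up brings it to -37 dBFS.

-37 dBFS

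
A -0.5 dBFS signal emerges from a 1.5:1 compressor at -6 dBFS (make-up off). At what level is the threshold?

Let T be the threshold. Output overshoot = (input overshoot)/R, so -6 − T = (-0.5 − T)/1.5.
1.5·(-6 − T) = -0.5 − T → 0.5·T = -9 − (-0.5) = -8.5.
T = -8.5/0.5 = -17 dBFS.

-17 dBFS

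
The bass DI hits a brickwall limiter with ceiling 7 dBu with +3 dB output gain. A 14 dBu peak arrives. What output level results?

10 dBu

A brickwall limiter is an ∞:1 compressor: any input above the ceiling is clamped to 7 dBu.
Output gain then adds 3 dB: 7 + 3 = 10 dBu.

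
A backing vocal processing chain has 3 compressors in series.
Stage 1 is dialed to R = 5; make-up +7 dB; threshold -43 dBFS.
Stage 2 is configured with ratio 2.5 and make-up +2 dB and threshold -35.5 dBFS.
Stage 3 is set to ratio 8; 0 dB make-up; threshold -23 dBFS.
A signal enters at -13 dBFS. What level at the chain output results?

-31.3 dBFS

Stage 1: overshoot 30 dB → 30/5 = 6 dB → -37 dBFS; +7 dB make-up → -30 dBFS.
Stage 2: -30 dBFS is 5.5 dB over -35.5 dBFS; at 2.5:1 that becomes 2.2 dB over, giving -33.3 dBFS; +2 dB make-up → -31.3 dBFS.
Stage 3: -31.3 dBFS is at or below the -23 dBFS threshold — no compression; output -31.3 dBFS.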